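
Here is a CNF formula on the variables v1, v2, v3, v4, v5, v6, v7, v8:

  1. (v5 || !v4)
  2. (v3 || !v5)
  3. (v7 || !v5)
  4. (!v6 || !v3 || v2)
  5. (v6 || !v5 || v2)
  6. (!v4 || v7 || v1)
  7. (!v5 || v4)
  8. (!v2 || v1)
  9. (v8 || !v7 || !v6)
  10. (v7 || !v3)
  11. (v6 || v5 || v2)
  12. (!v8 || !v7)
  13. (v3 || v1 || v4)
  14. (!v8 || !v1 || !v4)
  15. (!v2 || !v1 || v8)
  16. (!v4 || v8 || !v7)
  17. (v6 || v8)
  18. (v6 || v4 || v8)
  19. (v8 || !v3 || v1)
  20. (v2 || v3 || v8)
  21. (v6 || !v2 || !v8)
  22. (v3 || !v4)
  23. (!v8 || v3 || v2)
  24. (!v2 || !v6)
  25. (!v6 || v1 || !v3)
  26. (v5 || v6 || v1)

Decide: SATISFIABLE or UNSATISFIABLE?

v8 = True:
  propagation gives v7=False, v5=False, v4=False, v3=False; an empty clause results — contradiction.
v8 = False:
  propagation gives v6=True, v7=False, v5=False, v4=False; an empty clause results — contradiction.
Every branch closes, so no satisfying assignment exists.

UNSATISFIABLE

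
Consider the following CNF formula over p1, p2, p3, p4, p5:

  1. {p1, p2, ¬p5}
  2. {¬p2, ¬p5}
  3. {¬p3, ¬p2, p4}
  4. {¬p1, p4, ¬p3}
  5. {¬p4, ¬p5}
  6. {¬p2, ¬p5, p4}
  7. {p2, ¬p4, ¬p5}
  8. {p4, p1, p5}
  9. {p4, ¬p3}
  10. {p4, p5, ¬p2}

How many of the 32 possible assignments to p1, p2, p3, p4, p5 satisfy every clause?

10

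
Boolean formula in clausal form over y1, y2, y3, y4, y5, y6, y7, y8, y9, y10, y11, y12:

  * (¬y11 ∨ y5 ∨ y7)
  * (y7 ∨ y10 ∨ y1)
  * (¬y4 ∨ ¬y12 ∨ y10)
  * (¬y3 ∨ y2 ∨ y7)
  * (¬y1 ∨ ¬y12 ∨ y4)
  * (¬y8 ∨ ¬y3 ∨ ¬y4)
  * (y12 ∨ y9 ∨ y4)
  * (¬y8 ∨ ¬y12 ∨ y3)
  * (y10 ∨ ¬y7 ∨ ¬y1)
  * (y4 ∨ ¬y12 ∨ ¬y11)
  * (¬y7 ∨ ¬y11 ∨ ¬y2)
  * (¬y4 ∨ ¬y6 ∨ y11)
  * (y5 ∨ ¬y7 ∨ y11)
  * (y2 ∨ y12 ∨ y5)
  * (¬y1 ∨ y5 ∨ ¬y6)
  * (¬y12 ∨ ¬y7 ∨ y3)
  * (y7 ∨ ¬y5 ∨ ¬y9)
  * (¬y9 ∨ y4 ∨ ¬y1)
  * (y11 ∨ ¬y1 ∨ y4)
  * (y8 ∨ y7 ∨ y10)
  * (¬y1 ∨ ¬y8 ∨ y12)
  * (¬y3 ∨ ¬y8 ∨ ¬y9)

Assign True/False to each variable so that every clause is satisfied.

y6 occurs only negated in the remaining clauses — set y6 = False.
Pure literal: y10 appears only positively; assign y10 = True.
Try y1 = True.
Set y2 = False and propagate.
The remaining clauses are satisfied by y3 = True, y4 = True, y5 = True, y7 = True, y8 = False, y9 = False, y11 = True, y12 = False.

y1 = T, y2 = F, y3 = T, y4 = T, y5 = T, y6 = F, y7 = T, y8 = F, y9 = F, y10 = T, y11 = T, y12 = F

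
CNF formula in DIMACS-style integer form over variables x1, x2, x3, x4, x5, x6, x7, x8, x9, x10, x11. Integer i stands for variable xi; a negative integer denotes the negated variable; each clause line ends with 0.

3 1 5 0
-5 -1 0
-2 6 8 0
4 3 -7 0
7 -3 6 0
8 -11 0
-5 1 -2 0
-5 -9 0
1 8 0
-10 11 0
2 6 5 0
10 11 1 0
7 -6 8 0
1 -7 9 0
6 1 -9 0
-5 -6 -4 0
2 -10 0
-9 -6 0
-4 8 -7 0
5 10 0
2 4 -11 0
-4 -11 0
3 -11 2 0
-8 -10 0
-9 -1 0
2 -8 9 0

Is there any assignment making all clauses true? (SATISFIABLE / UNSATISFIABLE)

x1 = True:
  propagation gives x5=False, x10=True, x11=True, x8=True; an empty clause results — contradiction.
x1 = False:
  propagation gives x8=True, x10=False, x11=True, x5=True; an empty clause results — contradiction.
Every branch closes, so no satisfying assignment exists.

UNSATISFIABLE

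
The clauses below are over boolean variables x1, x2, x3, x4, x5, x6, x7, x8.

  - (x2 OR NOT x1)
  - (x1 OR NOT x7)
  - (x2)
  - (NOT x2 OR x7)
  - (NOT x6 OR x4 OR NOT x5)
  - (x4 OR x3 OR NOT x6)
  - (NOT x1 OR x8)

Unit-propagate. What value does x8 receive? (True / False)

True

Unit clause (x2) sets x2 = True.
From (NOT x2 OR x7) and x2 = True: x7 = True.
In (x1 OR NOT x7), NOT x7 is now false; x1 must hold, so x1 = True.
(x8 OR NOT x1) with x1 = True leaves only x8, so x8 = True.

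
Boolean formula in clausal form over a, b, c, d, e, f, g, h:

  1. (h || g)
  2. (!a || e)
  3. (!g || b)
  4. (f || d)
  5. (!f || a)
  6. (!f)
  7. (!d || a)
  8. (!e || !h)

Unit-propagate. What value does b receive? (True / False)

Unit clause (!f) sets f = False.
In (d || f), f is now false; d must hold, so d = True.
(!d || a) with d = True leaves only a, so a = True.
(e || !a) with a = True leaves only e, so e = True.
(!h || !e): since e = True, the clause reduces to (!h). h = False.
(h || g): since h = False, the clause reduces to (g). g = True.
(!g || b): since g = True, the clause reduces to (b). b = True.

True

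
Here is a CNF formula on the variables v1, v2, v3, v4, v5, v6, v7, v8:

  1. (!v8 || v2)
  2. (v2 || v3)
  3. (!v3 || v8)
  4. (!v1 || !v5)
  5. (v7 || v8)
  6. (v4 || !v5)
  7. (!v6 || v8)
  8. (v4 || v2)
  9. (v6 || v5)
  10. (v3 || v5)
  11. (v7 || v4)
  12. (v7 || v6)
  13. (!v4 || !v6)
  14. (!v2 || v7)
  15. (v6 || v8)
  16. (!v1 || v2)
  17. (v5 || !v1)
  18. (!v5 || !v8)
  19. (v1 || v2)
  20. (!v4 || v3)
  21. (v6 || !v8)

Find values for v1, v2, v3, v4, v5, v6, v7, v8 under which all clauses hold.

v1=0, v2=1, v3=1, v4=0, v5=0, v6=1, v7=1, v8=1

Pure literal: v7 appears only positively; assign v7 = True.
Branch on v1: take v1 = False.
  then v2 is forced to True.
Set v3 = True and propagate.
  then v8 is forced to True.
  then v5 is forced to False.
  then v6 is forced to True.
  then v4 is forced to False.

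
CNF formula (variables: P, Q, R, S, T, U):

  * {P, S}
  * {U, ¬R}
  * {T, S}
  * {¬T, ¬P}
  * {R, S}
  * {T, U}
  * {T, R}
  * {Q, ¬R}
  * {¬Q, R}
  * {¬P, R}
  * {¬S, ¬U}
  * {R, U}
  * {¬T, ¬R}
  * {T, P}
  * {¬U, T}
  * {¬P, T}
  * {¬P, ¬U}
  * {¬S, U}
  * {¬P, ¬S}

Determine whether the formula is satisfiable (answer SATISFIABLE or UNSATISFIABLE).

R = True:
  propagation gives U=True, Q=True, S=False, P=True; an empty clause results — contradiction.
R = False:
  propagation gives S=True, T=True, P=False, Q=False; an empty clause results — contradiction.
Every branch closes, so no satisfying assignment exists.

UNSATISFIABLE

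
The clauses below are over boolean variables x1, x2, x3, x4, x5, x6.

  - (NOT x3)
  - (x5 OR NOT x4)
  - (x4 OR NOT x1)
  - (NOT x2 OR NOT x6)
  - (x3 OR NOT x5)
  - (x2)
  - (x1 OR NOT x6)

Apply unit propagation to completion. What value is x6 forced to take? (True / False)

(NOT x3) stands alone — x3 = False.
From (x3 OR NOT x5) and x3 = False: x5 = False.
In (x5 OR NOT x4), x5 is now false; NOT x4 must hold, so x4 = False.
In (NOT x1 OR x4), x4 is now false; NOT x1 must hold, so x1 = False.
(x2) stands alone — x2 = True.
From (NOT x6 OR NOT x2) and x2 = True: x6 = False.

False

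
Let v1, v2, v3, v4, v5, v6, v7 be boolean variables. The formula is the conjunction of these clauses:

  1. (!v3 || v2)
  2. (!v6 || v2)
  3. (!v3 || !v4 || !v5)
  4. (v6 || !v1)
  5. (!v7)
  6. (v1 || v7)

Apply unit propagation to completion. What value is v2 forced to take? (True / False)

True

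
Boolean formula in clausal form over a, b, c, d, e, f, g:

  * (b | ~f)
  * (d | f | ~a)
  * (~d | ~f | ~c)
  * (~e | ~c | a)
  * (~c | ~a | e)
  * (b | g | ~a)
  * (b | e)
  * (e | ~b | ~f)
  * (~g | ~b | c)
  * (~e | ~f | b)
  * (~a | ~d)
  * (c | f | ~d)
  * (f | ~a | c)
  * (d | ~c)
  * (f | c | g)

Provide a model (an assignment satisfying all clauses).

a = False  b = False  c = False  d = False  e = True  f = False  g = True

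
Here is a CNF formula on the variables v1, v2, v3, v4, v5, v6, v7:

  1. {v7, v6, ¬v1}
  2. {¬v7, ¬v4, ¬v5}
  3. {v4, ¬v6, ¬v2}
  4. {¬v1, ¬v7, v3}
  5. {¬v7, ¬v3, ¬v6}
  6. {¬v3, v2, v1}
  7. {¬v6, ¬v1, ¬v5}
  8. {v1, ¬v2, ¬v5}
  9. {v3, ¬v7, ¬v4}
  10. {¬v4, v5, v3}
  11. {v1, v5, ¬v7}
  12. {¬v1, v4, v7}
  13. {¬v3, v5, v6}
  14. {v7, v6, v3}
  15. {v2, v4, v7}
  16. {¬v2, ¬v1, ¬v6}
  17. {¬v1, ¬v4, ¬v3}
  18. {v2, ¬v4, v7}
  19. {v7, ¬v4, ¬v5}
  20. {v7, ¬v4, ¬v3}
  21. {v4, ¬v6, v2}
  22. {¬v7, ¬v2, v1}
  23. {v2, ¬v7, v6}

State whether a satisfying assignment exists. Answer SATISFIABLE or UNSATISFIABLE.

Branch on v1: take v1 = True.
The remaining clauses are satisfied by v2 = True, v3 = True, v4 = False, v5 = True, v6 = False, v7 = True.
Every clause has at least one true literal under this assignment.
So v1 = True, v2 = True, v3 = True, v4 = False, v5 = True, v6 = False, v7 = True is a satisfying assignment.

SATISFIABLE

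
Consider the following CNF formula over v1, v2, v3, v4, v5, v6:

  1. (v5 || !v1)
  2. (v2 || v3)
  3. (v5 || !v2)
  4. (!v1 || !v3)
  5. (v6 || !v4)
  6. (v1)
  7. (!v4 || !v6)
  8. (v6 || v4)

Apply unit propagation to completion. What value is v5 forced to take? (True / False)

True

Unit clause (v1) sets v1 = True.
(!v1 || v5): since v1 = True, the clause reduces to (v5). v5 = True.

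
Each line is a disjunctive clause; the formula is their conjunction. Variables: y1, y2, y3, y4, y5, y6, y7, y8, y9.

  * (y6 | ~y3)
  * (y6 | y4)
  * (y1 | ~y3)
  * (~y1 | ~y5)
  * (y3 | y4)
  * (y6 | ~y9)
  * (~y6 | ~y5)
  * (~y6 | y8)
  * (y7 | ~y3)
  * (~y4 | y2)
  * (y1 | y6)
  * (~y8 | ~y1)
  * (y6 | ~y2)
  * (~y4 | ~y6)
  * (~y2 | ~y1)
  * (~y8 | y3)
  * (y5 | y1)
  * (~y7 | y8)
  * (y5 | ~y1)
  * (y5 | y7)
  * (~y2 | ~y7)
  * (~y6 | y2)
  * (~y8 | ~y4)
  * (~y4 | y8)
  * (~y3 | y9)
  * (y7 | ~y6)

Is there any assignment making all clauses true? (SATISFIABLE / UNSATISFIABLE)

y6 = True:
  propagation gives y5=False, y8=True, y1=False; an empty clause results — contradiction.
y6 = False:
  propagation gives y3=False, y4=True, y9=False, y2=True; an empty clause results — contradiction.
Every branch closes, so no satisfying assignment exists.

UNSATISFIABLE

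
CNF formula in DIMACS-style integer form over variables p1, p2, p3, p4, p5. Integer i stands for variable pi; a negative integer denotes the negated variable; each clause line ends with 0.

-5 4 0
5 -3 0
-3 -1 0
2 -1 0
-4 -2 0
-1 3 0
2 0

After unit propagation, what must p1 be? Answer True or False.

(p2) stands alone — p2 = True.
(NOT p2 OR NOT p4): since p2 = True, the clause reduces to (NOT p4). p4 = False.
In (p4 OR NOT p5), p4 is now false; NOT p5 must hold, so p5 = False.
In (NOT p3 OR p5), p5 is now false; NOT p3 must hold, so p3 = False.
(NOT p1 OR p3) with p3 = False leaves only NOT p1, so p1 = False.

False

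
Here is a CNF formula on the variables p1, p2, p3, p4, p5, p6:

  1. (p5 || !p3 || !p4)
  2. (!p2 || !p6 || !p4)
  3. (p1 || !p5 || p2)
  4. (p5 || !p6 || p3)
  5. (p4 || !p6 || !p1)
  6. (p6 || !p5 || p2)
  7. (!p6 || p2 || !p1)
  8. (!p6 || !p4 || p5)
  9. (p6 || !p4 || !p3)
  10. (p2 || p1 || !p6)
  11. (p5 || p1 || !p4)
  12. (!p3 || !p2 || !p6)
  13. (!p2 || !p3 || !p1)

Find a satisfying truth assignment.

p1=False, p2=True, p3=False, p4=False, p5=False, p6=False

Check each clause:
  1. (!p3 || !p4 || p5) — !p4 is true.
  2. (!p6 || !p4 || !p2) — !p6 is true.
  3. (p2 || p1 || !p5) — p2 is true.
  4. (p3 || p5 || !p6) — !p6 is true.
  5. (!p6 || !p1 || p4) — !p6 is true.
  6. (!p5 || p6 || p2) — p2 is true.
  7. (!p6 || !p1 || p2) — !p6 is true.
  8. (!p6 || p5 || !p4) — !p6 is true.
  9. (!p3 || !p4 || p6) — !p4 is true.
  10. (p2 || !p6 || p1) — !p6 is true.
  11. (p1 || !p4 || p5) — !p4 is true.
  12. (!p3 || !p2 || !p6) — !p6 is true.
  13. (!p1 || !p3 || !p2) — !p3 is true.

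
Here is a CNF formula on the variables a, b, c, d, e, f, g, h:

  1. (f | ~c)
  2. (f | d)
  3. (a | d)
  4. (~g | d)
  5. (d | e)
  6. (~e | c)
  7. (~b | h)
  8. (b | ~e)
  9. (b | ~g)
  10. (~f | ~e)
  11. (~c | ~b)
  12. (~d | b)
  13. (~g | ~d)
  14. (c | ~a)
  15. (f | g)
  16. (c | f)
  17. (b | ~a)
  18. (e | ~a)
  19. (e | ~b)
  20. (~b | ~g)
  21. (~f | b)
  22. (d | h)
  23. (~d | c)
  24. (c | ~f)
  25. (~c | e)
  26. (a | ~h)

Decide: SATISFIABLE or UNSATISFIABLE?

b = True:
  propagation gives h=True, c=False, e=False; an empty clause results — contradiction.
b = False:
  propagation gives e=False, d=True; an empty clause results — contradiction.
Every branch closes, so no satisfying assignment exists.

UNSATISFIABLE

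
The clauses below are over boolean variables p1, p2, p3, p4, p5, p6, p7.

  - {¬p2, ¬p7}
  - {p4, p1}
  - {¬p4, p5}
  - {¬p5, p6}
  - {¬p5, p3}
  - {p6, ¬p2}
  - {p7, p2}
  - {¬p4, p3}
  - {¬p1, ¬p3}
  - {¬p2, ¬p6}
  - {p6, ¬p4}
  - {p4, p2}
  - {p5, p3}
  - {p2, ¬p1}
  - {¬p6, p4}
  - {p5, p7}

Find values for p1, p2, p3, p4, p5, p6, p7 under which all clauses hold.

p1=F, p2=F, p3=T, p4=T, p5=T, p6=T, p7=T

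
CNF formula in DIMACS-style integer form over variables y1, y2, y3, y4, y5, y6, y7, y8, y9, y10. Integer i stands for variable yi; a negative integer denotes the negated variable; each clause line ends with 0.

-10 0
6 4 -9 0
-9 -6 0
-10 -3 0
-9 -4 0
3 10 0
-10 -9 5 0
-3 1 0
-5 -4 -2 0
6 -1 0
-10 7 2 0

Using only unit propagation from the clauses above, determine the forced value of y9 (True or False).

False

Unit clause (¬y10) sets y10 = False.
In (y10 ∨ y3), y10 is now false; y3 must hold, so y3 = True.
(¬y3 ∨ y1): since y3 = True, the clause reduces to (y1). y1 = True.
From (¬y1 ∨ y6) and y1 = True: y6 = True.
From (¬y9 ∨ ¬y6) and y6 = True: y9 = False.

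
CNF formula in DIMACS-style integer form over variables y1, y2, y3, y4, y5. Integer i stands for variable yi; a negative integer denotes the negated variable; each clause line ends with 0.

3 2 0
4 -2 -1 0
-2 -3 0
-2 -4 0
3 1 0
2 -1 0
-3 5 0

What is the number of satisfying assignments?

The models are:
  y1=0 y2=0 y3=1 y4=0 y5=1
  y1=0 y2=0 y3=1 y4=1 y5=1
Count: 2.

2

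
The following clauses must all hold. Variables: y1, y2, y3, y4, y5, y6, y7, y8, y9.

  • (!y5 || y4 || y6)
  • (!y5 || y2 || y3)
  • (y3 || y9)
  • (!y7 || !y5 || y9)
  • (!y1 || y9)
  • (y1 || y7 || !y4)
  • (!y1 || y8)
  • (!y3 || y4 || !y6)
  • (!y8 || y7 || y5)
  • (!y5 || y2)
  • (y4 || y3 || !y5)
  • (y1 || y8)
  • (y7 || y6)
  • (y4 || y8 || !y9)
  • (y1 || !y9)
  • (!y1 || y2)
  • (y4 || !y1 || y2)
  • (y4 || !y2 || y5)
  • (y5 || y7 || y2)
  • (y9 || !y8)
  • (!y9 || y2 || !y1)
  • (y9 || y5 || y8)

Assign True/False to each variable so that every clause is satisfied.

Branch on y1: take y1 = True.
  then y9 is forced to True.
  then y8 is forced to True.
  then y2 is forced to True.
Try y3 = True.
The remaining clauses are satisfied by y4 = True, y5 = True, y6 = True, y7 = True.
Check each clause:
  1. (y6 || !y5 || y4) — y4 is true.
  2. (y2 || !y5 || y3) — y2 is true.
  3. (y3 || y9) — y9 is true.
  4. (y9 || !y5 || !y7) — y9 is true.
  5. (y9 || !y1) — y9 is true.
  6. (!y4 || y1 || y7) — y1 is true.
  7. (!y1 || y8) — y8 is true.
  8. (y4 || !y3 || !y6) — y4 is true.
  9. (y5 || !y8 || y7) — y5 is true.
  10. (y2 || !y5) — y2 is true.
  11. (y3 || !y5 || y4) — y3 is true.
  12. (y1 || y8) — y8 is true.
  13. (y7 || y6) — y6 is true.
  14. (y4 || !y9 || y8) — y8 is true.
  15. (!y9 || y1) — y1 is true.
  16. (!y1 || y2) — y2 is true.
  17. (y2 || !y1 || y4) — y2 is true.
  18. (y4 || y5 || !y2) — y4 is true.
  19. (y5 || y7 || y2) — y2 is true.
  20. (y9 || !y8) — y9 is true.
  21. (!y1 || !y9 || y2) — y2 is true.
  22. (y8 || y5 || y9) — y8 is true.

y1=1, y2=1, y3=1, y4=1, y5=1, y6=1, y7=1, y8=1, y9=1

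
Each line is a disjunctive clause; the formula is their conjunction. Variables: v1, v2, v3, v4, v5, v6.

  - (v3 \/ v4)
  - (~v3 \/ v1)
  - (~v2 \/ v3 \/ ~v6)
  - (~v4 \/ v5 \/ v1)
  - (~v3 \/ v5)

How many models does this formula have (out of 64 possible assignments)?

Case analysis on v3 and v1:
  v3=1, v1=1: forces v5=1; v2, v4, v6 free → 2^3 = 8.
  v3=1, v1=0: a clause becomes empty — 0.
  v3=0, v1=1: v5 free; 3 ways for (v2,v4,v6) × 2^1 = 6.
  v3=0, v1=0: remaining (v2,v4,v5,v6) ∈ {(0,1,1,0); (0,1,1,1); (1,1,1,0)} — 3.
Total: 8 + 0 + 6 + 3 = 17.

17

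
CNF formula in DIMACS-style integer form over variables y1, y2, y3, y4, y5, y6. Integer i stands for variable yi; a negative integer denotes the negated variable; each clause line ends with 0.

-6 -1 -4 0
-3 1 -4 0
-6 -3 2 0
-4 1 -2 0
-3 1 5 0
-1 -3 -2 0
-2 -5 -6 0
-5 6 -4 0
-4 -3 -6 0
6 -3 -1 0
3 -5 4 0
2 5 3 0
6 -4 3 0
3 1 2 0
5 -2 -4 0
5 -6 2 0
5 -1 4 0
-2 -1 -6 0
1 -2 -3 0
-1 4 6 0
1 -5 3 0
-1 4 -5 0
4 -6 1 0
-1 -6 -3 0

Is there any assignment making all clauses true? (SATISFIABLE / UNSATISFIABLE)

SATISFIABLE

Try y1 = False.
For the remaining variables, y2 = True, y3 = False, y4 = False, y5 = False, y6 = False works.
Every clause has at least one true literal under this assignment.
So y1 = False, y2 = True, y3 = False, y4 = False, y5 = False, y6 = False is a satisfying assignment.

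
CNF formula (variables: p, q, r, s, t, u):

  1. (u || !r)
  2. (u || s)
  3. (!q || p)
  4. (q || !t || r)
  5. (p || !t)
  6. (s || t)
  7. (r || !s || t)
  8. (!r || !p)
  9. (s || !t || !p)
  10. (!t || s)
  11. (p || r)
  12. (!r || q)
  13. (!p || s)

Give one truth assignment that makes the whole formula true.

Set p = True and propagate.
  then r is forced to False.
  then s is forced to True.
  then t is forced to True.
  then q is forced to True.
u is now unconstrained; take u = False.

p=1, q=1, r=0, s=1, t=1, u=0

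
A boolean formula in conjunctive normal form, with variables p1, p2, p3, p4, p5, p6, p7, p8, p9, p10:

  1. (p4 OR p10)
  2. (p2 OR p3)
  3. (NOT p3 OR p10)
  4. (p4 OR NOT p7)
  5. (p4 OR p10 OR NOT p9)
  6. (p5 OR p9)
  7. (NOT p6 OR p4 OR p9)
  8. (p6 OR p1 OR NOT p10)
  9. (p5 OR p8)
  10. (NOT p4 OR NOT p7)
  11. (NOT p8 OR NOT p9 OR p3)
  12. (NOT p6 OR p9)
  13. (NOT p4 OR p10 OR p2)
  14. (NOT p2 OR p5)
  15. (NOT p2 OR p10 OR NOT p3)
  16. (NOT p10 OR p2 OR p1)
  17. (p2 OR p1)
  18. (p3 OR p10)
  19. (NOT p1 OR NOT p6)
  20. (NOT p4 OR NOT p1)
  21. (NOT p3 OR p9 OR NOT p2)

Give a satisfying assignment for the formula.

p1=False, p2=True, p3=True, p4=False, p5=True, p6=True, p7=False, p8=True, p9=True, p10=True

Check each clause:
  1. (p10 OR p4) — p10 is true.
  2. (p2 OR p3) — p2 is true.
  3. (p10 OR NOT p3) — p10 is true.
  4. (NOT p7 OR p4) — NOT p7 is true.
  5. (NOT p9 OR p10 OR p4) — p10 is true.
  6. (p5 OR p9) — p9 is true.
  7. (p9 OR p4 OR NOT p6) — p9 is true.
  8. (NOT p10 OR p6 OR p1) — p6 is true.
  9. (p8 OR p5) — p8 is true.
  10. (NOT p4 OR NOT p7) — NOT p7 is true.
  11. (p3 OR NOT p8 OR NOT p9) — p3 is true.
  12. (NOT p6 OR p9) — p9 is true.
  13. (p10 OR p2 OR NOT p4) — p10 is true.
  14. (NOT p2 OR p5) — p5 is true.
  15. (NOT p2 OR NOT p3 OR p10) — p10 is true.
  16. (p2 OR p1 OR NOT p10) — p2 is true.
  17. (p1 OR p2) — p2 is true.
  18. (p3 OR p10) — p10 is true.
  19. (NOT p1 OR NOT p6) — NOT p1 is true.
  20. (NOT p1 OR NOT p4) — NOT p4 is true.
  21. (NOT p2 OR p9 OR NOT p3) — p9 is true.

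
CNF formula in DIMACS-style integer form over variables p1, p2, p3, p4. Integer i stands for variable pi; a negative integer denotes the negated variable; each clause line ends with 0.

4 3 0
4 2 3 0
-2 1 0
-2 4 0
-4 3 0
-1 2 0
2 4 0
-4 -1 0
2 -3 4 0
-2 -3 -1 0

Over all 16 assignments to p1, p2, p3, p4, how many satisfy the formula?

1

Satisfying assignments:
  p1=F p2=F p3=T p4=T
That's 1 in total.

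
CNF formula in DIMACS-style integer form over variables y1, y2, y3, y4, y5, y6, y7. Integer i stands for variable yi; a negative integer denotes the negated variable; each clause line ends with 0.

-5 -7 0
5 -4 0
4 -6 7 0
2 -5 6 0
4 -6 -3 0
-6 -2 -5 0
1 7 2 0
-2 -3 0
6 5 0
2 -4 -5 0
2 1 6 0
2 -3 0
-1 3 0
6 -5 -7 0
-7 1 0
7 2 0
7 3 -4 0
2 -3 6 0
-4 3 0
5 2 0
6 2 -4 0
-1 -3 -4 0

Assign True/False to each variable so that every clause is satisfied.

y1=F, y2=T, y3=F, y4=F, y5=T, y6=F, y7=F

Set y1 = False and propagate.
  then y7 is forced to False.
  then y2 is forced to True.
  then y3 is forced to False.
  then y4 is forced to False.
  then y6 is forced to False.
  then y5 is forced to True.
Check each clause:
  1. (NOT y7 OR NOT y5) — NOT y7 is true.
  2. (y5 OR NOT y4) — NOT y4 is true.
  3. (y7 OR y4 OR NOT y6) — NOT y6 is true.
  4. (y6 OR NOT y5 OR y2) — y2 is true.
  5. (y4 OR NOT y6 OR NOT y3) — NOT y6 is true.
  6. (NOT y2 OR NOT y6 OR NOT y5) — NOT y6 is true.
  7. (y2 OR y1 OR y7) — y2 is true.
  8. (NOT y2 OR NOT y3) — NOT y3 is true.
  9. (y6 OR y5) — y5 is true.
  10. (NOT y5 OR y2 OR NOT y4) — y2 is true.
  11. (y1 OR y6 OR y2) — y2 is true.
  12. (y2 OR NOT y3) — y2 is true.
  13. (y3 OR NOT y1) — NOT y1 is true.
  14. (y6 OR NOT y7 OR NOT y5) — NOT y7 is true.
  15. (NOT y7 OR y1) — NOT y7 is true.
  16. (y2 OR y7) — y2 is true.
  17. (y7 OR y3 OR NOT y4) — NOT y4 is true.
  18. (NOT y3 OR y6 OR y2) — y2 is true.
  19. (y3 OR NOT y4) — NOT y4 is true.
  20. (y5 OR y2) — y2 is true.
  21. (y2 OR NOT y4 OR y6) — y2 is true.
  22. (NOT y4 OR NOT y1 OR NOT y3) — NOT y4 is true.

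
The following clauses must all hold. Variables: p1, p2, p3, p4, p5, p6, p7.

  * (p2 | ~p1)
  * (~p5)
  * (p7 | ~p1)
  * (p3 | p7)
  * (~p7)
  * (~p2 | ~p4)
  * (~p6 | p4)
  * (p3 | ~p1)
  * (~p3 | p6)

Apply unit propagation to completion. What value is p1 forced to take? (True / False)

(~p5) is a unit clause: p5 = False.
Unit clause (~p7) sets p7 = False.
(p7 | ~p1): since p7 = False, the clause reduces to (~p1). p1 = False.

False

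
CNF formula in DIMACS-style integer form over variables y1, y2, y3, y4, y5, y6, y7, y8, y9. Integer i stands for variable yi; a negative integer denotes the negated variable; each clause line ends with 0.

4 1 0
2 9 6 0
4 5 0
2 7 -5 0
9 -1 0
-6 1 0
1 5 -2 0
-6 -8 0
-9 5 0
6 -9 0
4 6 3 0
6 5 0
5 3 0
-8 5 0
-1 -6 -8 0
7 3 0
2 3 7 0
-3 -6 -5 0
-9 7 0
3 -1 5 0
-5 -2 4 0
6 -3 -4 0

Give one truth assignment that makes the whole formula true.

Pure literal: y7 appears only positively; assign y7 = True.
y8 occurs only negated in the remaining clauses — set y8 = False.
Branch on y1: take y1 = True.
  then y9 is forced to True.
  then y5 is forced to True.
  then y6 is forced to True.
  then y3 is forced to False.
For the remaining variables, y2 = False, y4 = True works.

y1=T, y2=F, y3=F, y4=T, y5=T, y6=T, y7=T, y8=F, y9=T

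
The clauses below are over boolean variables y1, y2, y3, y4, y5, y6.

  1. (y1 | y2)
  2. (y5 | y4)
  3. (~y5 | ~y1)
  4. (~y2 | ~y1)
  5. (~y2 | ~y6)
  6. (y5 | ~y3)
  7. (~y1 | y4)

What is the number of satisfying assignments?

Case analysis on y1 and y2:
  y1=T, y2=T: a clause becomes empty — 0.
  y1=T, y2=F: remaining (y3,y4,y5,y6) ∈ {(F,T,F,F); (F,T,F,T)} — 2.
  y1=F, y2=T: 5 of the 16 assignments to (y3,y4,y5,y6) work.
  y1=F, y2=F: a clause becomes empty — 0.
Total: 0 + 2 + 5 + 0 = 7.

7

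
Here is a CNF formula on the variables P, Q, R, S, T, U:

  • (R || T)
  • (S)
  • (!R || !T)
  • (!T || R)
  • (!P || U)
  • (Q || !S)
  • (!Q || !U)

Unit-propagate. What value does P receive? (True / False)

False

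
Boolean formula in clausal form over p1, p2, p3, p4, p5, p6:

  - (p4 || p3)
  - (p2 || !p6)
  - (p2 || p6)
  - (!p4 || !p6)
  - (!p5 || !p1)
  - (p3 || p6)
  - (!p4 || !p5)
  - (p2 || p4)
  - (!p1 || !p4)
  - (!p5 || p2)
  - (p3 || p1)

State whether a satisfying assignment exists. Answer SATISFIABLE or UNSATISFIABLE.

Pure literal: p2 appears only positively; assign p2 = True.
p3 occurs only positively in the remaining clauses — set p3 = True.
Try p1 = True.
  then p5 is forced to False.
  then p4 is forced to False.
p6 is now unconstrained; take p6 = True.
So p1 = True  p2 = True  p3 = True  p4 = False  p5 = False  p6 = True is a satisfying assignment.

SATISFIABLE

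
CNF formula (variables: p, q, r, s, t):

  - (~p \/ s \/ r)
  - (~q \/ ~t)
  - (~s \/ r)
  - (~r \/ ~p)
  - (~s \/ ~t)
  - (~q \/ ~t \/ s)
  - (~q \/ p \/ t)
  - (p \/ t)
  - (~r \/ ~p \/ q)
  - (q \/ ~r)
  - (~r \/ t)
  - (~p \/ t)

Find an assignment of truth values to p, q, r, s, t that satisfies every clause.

p = F  q = F  r = F  s = F  t = T

Check each clause:
  1. (r \/ s \/ ~p) — ~p is true.
  2. (~q \/ ~t) — ~q is true.
  3. (~s \/ r) — ~s is true.
  4. (~p \/ ~r) — ~r is true.
  5. (~s \/ ~t) — ~s is true.
  6. (~q \/ s \/ ~t) — ~q is true.
  7. (p \/ t \/ ~q) — t is true.
  8. (t \/ p) — t is true.
  9. (q \/ ~p \/ ~r) — ~r is true.
  10. (q \/ ~r) — ~r is true.
  11. (t \/ ~r) — t is true.
  12. (~p \/ t) — t is true.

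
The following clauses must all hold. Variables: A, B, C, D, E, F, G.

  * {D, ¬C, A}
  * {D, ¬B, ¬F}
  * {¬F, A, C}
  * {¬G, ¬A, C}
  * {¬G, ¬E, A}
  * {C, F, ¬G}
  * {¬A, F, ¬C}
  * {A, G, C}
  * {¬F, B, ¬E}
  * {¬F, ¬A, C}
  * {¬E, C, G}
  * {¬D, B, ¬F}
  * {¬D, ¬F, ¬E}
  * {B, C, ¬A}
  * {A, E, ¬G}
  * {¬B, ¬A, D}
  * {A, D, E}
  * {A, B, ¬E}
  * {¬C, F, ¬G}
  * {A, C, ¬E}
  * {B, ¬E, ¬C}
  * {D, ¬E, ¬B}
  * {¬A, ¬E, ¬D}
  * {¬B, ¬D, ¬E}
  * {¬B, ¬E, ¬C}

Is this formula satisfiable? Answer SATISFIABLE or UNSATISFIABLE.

Branch on A: take A = False.
The remaining clauses are satisfied by B = True, C = True, D = True, E = False, F = False, G = False.
So A=False, B=True, C=True, D=True, E=False, F=False, G=False is a satisfying assignment.

SATISFIABLE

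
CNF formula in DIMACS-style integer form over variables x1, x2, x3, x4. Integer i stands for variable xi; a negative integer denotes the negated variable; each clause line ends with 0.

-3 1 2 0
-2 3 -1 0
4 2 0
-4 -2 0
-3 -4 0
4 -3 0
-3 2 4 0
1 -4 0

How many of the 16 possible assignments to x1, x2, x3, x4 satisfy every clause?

Satisfying assignments:
  x1=F x2=T x3=F x4=F
  x1=T x2=F x3=F x4=T
That's 2 in total.

2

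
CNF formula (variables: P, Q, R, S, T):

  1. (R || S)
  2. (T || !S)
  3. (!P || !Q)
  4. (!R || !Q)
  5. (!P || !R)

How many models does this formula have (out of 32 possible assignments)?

The models are:
  P=F Q=F R=F S=T T=T
  P=F Q=F R=T S=F T=F
  P=F Q=F R=T S=F T=T
  P=F Q=F R=T S=T T=T
  P=F Q=T R=F S=T T=T
  P=T Q=F R=F S=T T=T
Count: 6.

6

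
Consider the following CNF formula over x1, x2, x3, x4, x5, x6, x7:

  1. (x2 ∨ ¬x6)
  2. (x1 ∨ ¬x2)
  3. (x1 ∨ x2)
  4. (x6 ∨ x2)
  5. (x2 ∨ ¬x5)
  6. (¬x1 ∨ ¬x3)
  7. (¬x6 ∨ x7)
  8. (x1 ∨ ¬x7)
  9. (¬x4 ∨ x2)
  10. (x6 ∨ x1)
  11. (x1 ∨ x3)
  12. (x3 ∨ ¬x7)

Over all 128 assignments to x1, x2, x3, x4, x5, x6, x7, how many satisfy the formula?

Satisfying assignments:
  x1=T x2=T x3=F x4=F x5=F x6=F x7=F
  x1=T x2=T x3=F x4=F x5=T x6=F x7=F
  x1=T x2=T x3=F x4=T x5=F x6=F x7=F
  x1=T x2=T x3=F x4=T x5=T x6=F x7=F
Count: 4.

4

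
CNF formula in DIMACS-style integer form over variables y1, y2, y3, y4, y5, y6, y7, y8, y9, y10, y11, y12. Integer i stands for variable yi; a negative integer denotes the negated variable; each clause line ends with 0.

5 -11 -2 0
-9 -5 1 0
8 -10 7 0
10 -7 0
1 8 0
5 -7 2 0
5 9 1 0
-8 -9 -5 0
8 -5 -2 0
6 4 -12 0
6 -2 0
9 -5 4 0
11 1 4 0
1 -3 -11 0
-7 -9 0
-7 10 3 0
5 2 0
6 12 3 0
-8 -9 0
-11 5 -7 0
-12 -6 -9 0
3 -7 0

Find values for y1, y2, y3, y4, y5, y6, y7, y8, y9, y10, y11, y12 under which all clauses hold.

y4 occurs only positively in the remaining clauses — set y4 = True.
Try y1 = False.
  then y8 is forced to True.
  then y9 is forced to False.
  then y5 is forced to True.
The remaining clauses are satisfied by y2 = False, y3 = True, y6 = False, y7 = False, y10 = False, y11 = False, y12 = True.

y1=False, y2=False, y3=True, y4=True, y5=True, y6=False, y7=False, y8=True, y9=False, y10=False, y11=False, y12=True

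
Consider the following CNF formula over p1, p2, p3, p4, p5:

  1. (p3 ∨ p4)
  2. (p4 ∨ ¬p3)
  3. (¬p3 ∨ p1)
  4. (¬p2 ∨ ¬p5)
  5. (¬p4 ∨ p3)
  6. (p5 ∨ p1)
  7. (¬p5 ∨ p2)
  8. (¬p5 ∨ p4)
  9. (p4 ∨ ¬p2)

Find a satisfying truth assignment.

p1=True, p2=True, p3=True, p4=True, p5=False

p1 occurs only positively in the remaining clauses — set p1 = True.
Set p2 = True and propagate.
  then p5 is forced to False.
  then p4 is forced to True.
  then p3 is forced to True.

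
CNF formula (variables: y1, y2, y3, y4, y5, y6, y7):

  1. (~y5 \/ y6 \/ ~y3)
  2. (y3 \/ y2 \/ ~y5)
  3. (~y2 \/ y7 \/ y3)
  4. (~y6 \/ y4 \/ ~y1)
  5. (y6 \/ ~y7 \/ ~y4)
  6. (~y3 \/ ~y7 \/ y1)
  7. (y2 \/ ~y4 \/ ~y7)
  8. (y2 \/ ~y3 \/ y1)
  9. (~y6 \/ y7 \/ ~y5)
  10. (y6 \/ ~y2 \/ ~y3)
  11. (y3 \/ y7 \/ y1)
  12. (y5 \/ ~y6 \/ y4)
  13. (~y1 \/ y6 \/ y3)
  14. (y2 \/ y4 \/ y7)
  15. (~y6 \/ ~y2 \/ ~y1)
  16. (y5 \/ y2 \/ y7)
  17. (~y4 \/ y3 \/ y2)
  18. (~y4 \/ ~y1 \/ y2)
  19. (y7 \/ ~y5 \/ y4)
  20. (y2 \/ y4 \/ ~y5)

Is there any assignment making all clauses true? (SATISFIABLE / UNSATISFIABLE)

SATISFIABLE

Try y1 = False.
Branch on y2: take y2 = True.
For the remaining variables, y3 = True, y4 = True, y5 = False, y6 = True, y7 = False works.
Every clause has at least one true literal under this assignment.
So y1=False  y2=True  y3=True  y4=True  y5=False  y6=True  y7=False is a satisfying assignment.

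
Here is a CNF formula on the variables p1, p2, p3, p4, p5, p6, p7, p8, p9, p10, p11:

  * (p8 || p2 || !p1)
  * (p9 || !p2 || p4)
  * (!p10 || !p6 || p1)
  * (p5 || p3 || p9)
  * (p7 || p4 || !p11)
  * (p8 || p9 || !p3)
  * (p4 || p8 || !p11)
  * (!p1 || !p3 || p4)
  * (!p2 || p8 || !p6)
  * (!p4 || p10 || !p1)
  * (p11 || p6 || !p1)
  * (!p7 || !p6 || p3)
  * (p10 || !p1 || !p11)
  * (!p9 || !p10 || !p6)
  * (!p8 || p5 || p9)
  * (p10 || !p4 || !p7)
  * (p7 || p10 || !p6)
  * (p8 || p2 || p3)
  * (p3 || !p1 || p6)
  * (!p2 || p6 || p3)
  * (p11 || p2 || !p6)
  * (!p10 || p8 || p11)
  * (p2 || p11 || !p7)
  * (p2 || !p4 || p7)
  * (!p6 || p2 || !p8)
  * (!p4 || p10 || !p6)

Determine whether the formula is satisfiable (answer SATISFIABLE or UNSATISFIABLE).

SATISFIABLE

p5 occurs only positively in the remaining clauses — set p5 = True.
Branch on p1: take p1 = True.
The remaining clauses are satisfied by p2 = True, p3 = False, p4 = True, p6 = True, p7 = False, p8 = True, p9 = False, p10 = True, p11 = False.
So p1=True, p2=True, p3=False, p4=True, p5=True, p6=True, p7=False, p8=True, p9=False, p10=True, p11=False is a satisfying assignment.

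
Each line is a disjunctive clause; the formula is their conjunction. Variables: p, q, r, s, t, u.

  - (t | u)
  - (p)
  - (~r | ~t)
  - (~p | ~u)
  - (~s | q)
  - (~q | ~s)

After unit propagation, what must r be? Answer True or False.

False

(p) stands alone — p = True.
From (~p | ~u) and p = True: u = False.
From (u | t) and u = False: t = True.
From (~r | ~t) and t = True: r = False.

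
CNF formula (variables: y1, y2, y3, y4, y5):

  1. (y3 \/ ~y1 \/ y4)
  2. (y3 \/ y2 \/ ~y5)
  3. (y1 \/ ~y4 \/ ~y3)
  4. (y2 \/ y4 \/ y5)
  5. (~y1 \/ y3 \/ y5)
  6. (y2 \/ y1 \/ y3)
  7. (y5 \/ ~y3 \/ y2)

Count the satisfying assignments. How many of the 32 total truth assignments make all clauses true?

Split on y3, then y1.
  y3=T, y1=T: y4 free; 3 ways for (y2,y5) × 2^1 = 6.
  y3=T, y1=F: remaining (y2,y4,y5) ∈ {(F,F,T); (T,F,F); (T,F,T)} — 3.
  y3=F, y1=T: remaining (y2,y4,y5) ∈ {(T,T,T)} — 1.
  y3=F, y1=F: remaining (y2,y4,y5) ∈ {(T,F,F); (T,F,T); (T,T,F); (T,T,T)} — 4.
Total: 6 + 3 + 1 + 4 = 14.

14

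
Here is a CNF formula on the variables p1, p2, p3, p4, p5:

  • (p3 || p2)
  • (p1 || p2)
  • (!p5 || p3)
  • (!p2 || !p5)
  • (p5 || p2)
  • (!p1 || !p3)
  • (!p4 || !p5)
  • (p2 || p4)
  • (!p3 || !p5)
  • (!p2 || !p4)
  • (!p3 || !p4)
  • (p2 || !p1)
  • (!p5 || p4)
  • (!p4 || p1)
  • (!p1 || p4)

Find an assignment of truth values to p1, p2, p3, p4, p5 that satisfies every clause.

p1=False, p2=True, p3=True, p4=False, p5=False

Branch on p1: take p1 = False.
  then p2 is forced to True.
  then p5 is forced to False.
  then p4 is forced to False.
p3 is now unconstrained; take p3 = True.
Check each clause:
  1. (p2 || p3) — p2 is true.
  2. (p2 || p1) — p2 is true.
  3. (p3 || !p5) — p3 is true.
  4. (!p2 || !p5) — !p5 is true.
  5. (p5 || p2) — p2 is true.
  6. (!p3 || !p1) — !p1 is true.
  7. (!p4 || !p5) — !p5 is true.
  8. (p2 || p4) — p2 is true.
  9. (!p3 || !p5) — !p5 is true.
  10. (!p2 || !p4) — !p4 is true.
  11. (!p3 || !p4) — !p4 is true.
  12. (!p1 || p2) — p2 is true.
  13. (!p5 || p4) — !p5 is true.
  14. (!p4 || p1) — !p4 is true.
  15. (!p1 || p4) — !p1 is true.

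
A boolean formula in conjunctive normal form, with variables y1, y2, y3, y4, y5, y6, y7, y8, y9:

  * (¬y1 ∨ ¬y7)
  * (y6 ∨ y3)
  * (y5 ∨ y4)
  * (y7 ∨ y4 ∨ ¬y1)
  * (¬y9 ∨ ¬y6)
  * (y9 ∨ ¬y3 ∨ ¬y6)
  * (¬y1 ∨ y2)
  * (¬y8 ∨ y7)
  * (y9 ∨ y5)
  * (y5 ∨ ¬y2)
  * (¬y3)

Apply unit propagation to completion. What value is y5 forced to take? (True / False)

(¬y3) is a unit clause: y3 = False.
In (y3 ∨ y6), y3 is now false; y6 must hold, so y6 = True.
(¬y6 ∨ ¬y9) with y6 = True leaves only ¬y9, so y9 = False.
(y9 ∨ y5): since y9 = False, the clause reduces to (y5). y5 = True.

True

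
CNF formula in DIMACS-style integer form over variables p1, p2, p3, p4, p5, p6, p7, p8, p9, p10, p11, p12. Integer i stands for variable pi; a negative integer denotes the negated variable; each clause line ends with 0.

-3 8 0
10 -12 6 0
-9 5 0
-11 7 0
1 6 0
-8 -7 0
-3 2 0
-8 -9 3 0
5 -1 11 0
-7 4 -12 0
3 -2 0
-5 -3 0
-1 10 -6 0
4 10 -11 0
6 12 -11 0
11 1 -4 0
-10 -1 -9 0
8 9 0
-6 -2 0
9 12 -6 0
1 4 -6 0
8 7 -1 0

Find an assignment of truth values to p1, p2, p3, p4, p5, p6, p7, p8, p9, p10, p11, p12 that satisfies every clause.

p1=T, p2=F, p3=F, p4=T, p5=T, p6=F, p7=F, p8=T, p9=F, p10=F, p11=F, p12=F

Branch on p1: take p1 = True.
Try p2 = False.
  then p3 is forced to False.
Try p4 = True.
For the remaining variables, p5 = True, p6 = False, p7 = False, p8 = True, p9 = False, p10 = False, p11 = False, p12 = False works.
Check each clause:
  1. (p8 | ~p3) — p8 is true.
  2. (~p12 | p6 | p10) — ~p12 is true.
  3. (p5 | ~p9) — p5 is true.
  4. (p7 | ~p11) — ~p11 is true.
  5. (p6 | p1) — p1 is true.
  6. (~p7 | ~p8) — ~p7 is true.
  7. (~p3 | p2) — ~p3 is true.
  8. (~p8 | ~p9 | p3) — ~p9 is true.
  9. (~p1 | p5 | p11) — p5 is true.
  10. (p4 | ~p7 | ~p12) — ~p7 is true.
  11. (p3 | ~p2) — ~p2 is true.
  12. (~p3 | ~p5) — ~p3 is true.
  13. (~p1 | ~p6 | p10) — ~p6 is true.
  14. (~p11 | p10 | p4) — p4 is true.
  15. (p12 | p6 | ~p11) — ~p11 is true.
  16. (p11 | p1 | ~p4) — p1 is true.
  17. (~p9 | ~p1 | ~p10) — ~p10 is true.
  18. (p9 | p8) — p8 is true.
  19. (~p6 | ~p2) — ~p6 is true.
  20. (p9 | p12 | ~p6) — ~p6 is true.
  21. (~p6 | p1 | p4) — p1 is true.
  22. (~p1 | p8 | p7) — p8 is true.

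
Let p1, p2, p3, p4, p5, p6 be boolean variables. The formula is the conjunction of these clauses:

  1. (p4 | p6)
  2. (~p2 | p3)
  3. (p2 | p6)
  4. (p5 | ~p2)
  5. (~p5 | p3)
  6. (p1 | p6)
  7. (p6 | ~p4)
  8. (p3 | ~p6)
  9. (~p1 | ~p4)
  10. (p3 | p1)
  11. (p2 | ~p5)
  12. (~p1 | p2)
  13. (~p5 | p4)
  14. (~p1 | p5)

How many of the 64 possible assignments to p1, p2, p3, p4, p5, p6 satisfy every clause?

3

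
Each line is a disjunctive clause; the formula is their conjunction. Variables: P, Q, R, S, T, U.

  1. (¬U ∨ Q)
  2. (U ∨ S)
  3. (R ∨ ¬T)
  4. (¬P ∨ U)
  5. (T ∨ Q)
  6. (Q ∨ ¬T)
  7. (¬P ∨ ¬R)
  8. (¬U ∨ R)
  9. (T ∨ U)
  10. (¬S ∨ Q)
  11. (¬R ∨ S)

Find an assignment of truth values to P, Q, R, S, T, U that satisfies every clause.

Pure literal: P appears only negated; assign P = False.
Q occurs only positively in the remaining clauses — set Q = True.
Try R = True.
  then S is forced to True.
Try T = True.
U is now unconstrained; take U = True.

P=0  Q=1  R=1  S=1  T=1  U=1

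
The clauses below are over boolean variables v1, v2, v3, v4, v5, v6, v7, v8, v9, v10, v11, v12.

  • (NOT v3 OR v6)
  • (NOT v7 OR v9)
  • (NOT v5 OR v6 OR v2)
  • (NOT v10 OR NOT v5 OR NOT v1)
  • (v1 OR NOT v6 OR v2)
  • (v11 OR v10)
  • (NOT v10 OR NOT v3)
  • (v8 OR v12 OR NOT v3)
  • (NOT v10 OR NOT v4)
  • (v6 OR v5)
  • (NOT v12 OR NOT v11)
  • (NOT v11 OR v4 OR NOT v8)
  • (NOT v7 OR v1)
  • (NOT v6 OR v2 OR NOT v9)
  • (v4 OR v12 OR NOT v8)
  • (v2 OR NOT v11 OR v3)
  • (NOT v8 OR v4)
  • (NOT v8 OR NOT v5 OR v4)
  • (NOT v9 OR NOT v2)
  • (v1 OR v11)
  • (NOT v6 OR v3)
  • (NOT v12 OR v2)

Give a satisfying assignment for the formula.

v1 = True, v2 = False, v3 = True, v4 = True, v5 = False, v6 = True, v7 = False, v8 = True, v9 = False, v10 = False, v11 = True, v12 = False

Check each clause:
  1. (v6 OR NOT v3) — v6 is true.
  2. (v9 OR NOT v7) — NOT v7 is true.
  3. (v2 OR v6 OR NOT v5) — NOT v5 is true.
  4. (NOT v1 OR NOT v5 OR NOT v10) — NOT v5 is true.
  5. (NOT v6 OR v2 OR v1) — v1 is true.
  6. (v11 OR v10) — v11 is true.
  7. (NOT v3 OR NOT v10) — NOT v10 is true.
  8. (v12 OR v8 OR NOT v3) — v8 is true.
  9. (NOT v4 OR NOT v10) — NOT v10 is true.
  10. (v6 OR v5) — v6 is true.
  11. (NOT v12 OR NOT v11) — NOT v12 is true.
  12. (NOT v11 OR v4 OR NOT v8) — v4 is true.
  13. (NOT v7 OR v1) — v1 is true.
  14. (NOT v9 OR v2 OR NOT v6) — NOT v9 is true.
  15. (v4 OR v12 OR NOT v8) — v4 is true.
  16. (v2 OR NOT v11 OR v3) — v3 is true.
  17. (NOT v8 OR v4) — v4 is true.
  18. (NOT v5 OR NOT v8 OR v4) — NOT v5 is true.
  19. (NOT v9 OR NOT v2) — NOT v2 is true.
  20. (v11 OR v1) — v1 is true.
  21. (v3 OR NOT v6) — v3 is true.
  22. (v2 OR NOT v12) — NOT v12 is true.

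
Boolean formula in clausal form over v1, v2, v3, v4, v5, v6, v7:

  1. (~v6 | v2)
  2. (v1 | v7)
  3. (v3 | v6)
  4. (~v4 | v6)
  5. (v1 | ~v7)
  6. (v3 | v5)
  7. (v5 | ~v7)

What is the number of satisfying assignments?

16

Split on v6, then v7.
  v6=1, v7=1: remaining (v1,v2,v3,v4,v5) ∈ {(1,1,0,0,1); (1,1,0,1,1); (1,1,1,0,1); (1,1,1,1,1)} — 4.
  v6=1, v7=0: v4 free; 3 ways for (v1,v2,v3,v5) × 2^1 = 6.
  v6=0, v7=1: remaining (v1,v2,v3,v4,v5) ∈ {(1,0,1,0,1); (1,1,1,0,1)} — 2.
  v6=0, v7=0: remaining (v1,v2,v3,v4,v5) ∈ {(1,0,1,0,0); (1,0,1,0,1); (1,1,1,0,0); (1,1,1,0,1)} — 4.
Total: 4 + 6 + 2 + 4 = 16.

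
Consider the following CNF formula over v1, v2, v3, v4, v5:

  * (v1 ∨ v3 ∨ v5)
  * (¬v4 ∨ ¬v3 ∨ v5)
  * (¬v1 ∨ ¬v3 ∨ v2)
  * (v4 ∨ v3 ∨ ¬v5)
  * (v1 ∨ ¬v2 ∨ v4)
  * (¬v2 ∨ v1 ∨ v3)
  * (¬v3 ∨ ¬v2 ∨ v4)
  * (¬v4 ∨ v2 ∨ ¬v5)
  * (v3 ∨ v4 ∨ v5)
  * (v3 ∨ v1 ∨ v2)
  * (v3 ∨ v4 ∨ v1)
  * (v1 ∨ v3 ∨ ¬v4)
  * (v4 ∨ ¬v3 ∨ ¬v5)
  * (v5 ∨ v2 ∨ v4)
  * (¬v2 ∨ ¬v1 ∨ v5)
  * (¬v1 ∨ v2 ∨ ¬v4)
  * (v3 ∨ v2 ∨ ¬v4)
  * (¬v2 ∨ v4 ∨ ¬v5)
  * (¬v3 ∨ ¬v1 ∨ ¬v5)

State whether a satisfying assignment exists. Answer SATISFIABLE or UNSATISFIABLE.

SATISFIABLE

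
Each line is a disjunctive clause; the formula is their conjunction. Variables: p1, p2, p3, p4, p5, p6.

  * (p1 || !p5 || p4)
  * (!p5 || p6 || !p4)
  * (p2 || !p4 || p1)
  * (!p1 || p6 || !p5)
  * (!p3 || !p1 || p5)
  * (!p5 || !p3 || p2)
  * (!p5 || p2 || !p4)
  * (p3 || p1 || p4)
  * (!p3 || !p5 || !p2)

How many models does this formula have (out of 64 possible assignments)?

20

Case analysis on p5 and p1:
  p5=1, p1=1: remaining (p2,p3,p4,p6) ∈ {(0,0,0,1); (1,0,0,1); (1,0,1,1)} — 3.
  p5=1, p1=0: remaining (p2,p3,p4,p6) ∈ {(1,0,1,1)} — 1.
  p5=0, p1=1: forces p3=0; p2, p4, p6 free → 2^3 = 8.
  p5=0, p1=0: p6 free; 4 ways for (p2,p3,p4) × 2^1 = 8.
Total: 3 + 1 + 8 + 8 = 20.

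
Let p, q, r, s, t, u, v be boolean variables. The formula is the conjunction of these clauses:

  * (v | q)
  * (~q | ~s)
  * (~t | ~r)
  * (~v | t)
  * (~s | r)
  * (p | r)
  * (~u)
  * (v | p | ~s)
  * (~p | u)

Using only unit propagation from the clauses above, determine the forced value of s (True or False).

(~u) is a unit clause: u = False.
In (u | ~p), u is now false; ~p must hold, so p = False.
(p | r) with p = False leaves only r, so r = True.
(~r | ~t) with r = True leaves only ~t, so t = False.
From (~v | t) and t = False: v = False.
In (v | q), v is now false; q must hold, so q = True.
(~q | ~s) with q = True leaves only ~s, so s = False.

False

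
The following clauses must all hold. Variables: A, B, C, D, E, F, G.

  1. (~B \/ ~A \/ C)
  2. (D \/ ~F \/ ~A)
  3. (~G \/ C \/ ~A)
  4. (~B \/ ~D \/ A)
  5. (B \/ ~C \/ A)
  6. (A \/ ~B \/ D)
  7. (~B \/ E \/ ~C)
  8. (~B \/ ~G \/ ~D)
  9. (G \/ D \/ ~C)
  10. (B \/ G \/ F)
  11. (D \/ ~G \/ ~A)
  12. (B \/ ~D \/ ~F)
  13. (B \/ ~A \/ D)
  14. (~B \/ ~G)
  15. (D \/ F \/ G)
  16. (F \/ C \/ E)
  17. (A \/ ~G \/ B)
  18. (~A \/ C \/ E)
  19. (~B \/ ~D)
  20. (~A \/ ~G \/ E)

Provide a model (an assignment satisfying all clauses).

A = True, B = False, C = True, D = True, E = True, F = False, G = True

Pure literal: E appears only positively; assign E = True.
Set A = True and propagate.
Set B = False and propagate.
  then D is forced to True.
  then F is forced to False.
  then G is forced to True.
  then C is forced to True.
Check each clause:
  1. (C \/ ~A \/ ~B) — C is true.
  2. (D \/ ~F \/ ~A) — ~F is true.
  3. (C \/ ~G \/ ~A) — C is true.
  4. (A \/ ~D \/ ~B) — A is true.
  5. (~C \/ A \/ B) — A is true.
  6. (D \/ A \/ ~B) — A is true.
  7. (~B \/ ~C \/ E) — E is true.
  8. (~B \/ ~G \/ ~D) — ~B is true.
  9. (~C \/ D \/ G) — D is true.
  10. (F \/ B \/ G) — G is true.
  11. (~A \/ D \/ ~G) — D is true.
  12. (B \/ ~F \/ ~D) — ~F is true.
  13. (D \/ ~A \/ B) — D is true.
  14. (~B \/ ~G) — ~B is true.
  15. (G \/ F \/ D) — D is true.
  16. (C \/ E \/ F) — C is true.
  17. (A \/ B \/ ~G) — A is true.
  18. (~A \/ E \/ C) — C is true.
  19. (~D \/ ~B) — ~B is true.
  20. (~A \/ E \/ ~G) — E is true.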